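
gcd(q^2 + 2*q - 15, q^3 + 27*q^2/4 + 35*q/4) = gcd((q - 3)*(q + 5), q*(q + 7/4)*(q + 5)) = q + 5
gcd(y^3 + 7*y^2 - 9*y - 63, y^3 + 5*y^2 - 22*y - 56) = y + 7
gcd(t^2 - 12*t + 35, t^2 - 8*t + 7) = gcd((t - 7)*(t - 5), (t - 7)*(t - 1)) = t - 7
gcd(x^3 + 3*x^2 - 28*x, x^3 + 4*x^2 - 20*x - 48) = x - 4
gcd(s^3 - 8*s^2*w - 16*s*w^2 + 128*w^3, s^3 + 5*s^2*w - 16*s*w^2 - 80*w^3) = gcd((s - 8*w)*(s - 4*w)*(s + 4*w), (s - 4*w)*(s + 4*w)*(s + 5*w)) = s^2 - 16*w^2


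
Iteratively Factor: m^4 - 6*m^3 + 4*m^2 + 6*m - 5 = (m - 1)*(m^3 - 5*m^2 - m + 5) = (m - 5)*(m - 1)*(m^2 - 1) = (m - 5)*(m - 1)^2*(m + 1)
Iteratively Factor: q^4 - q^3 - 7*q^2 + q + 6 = (q + 2)*(q^3 - 3*q^2 - q + 3) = (q - 3)*(q + 2)*(q^2 - 1) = (q - 3)*(q - 1)*(q + 2)*(q + 1)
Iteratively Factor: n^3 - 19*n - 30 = (n + 2)*(n^2 - 2*n - 15) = (n - 5)*(n + 2)*(n + 3)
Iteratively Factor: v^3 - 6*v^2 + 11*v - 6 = (v - 2)*(v^2 - 4*v + 3) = (v - 3)*(v - 2)*(v - 1)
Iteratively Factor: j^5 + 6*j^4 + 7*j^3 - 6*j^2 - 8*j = (j - 1)*(j^4 + 7*j^3 + 14*j^2 + 8*j) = (j - 1)*(j + 4)*(j^3 + 3*j^2 + 2*j) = (j - 1)*(j + 1)*(j + 4)*(j^2 + 2*j) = (j - 1)*(j + 1)*(j + 2)*(j + 4)*(j)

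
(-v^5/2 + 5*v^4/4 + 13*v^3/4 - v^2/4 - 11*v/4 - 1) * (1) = -v^5/2 + 5*v^4/4 + 13*v^3/4 - v^2/4 - 11*v/4 - 1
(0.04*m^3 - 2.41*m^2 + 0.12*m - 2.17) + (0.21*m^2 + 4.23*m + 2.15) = 0.04*m^3 - 2.2*m^2 + 4.35*m - 0.02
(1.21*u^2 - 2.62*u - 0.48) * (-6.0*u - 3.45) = -7.26*u^3 + 11.5455*u^2 + 11.919*u + 1.656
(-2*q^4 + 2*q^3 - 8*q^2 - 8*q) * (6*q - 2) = -12*q^5 + 16*q^4 - 52*q^3 - 32*q^2 + 16*q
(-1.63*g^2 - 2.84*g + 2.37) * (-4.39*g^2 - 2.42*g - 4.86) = 7.1557*g^4 + 16.4122*g^3 + 4.3903*g^2 + 8.067*g - 11.5182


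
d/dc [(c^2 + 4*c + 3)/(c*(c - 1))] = (-5*c^2 - 6*c + 3)/(c^2*(c^2 - 2*c + 1))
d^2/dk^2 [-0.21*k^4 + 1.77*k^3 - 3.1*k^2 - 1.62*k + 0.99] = -2.52*k^2 + 10.62*k - 6.2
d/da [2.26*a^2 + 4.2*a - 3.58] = 4.52*a + 4.2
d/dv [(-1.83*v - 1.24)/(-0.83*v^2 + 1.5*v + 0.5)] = (-1.5189*v^2 - 2.0584*v + 0.945)/(0.6889*v^4 - 2.49*v^3 + 1.42*v^2 + 1.5*v + 0.25)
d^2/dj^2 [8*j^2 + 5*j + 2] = 16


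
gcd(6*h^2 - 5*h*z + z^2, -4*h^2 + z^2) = -2*h + z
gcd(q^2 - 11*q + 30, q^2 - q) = 1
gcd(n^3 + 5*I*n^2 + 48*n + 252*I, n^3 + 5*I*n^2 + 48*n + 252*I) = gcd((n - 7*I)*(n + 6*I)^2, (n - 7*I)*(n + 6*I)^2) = n^3 + 5*I*n^2 + 48*n + 252*I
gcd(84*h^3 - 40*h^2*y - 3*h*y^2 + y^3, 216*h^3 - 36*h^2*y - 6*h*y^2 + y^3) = 6*h + y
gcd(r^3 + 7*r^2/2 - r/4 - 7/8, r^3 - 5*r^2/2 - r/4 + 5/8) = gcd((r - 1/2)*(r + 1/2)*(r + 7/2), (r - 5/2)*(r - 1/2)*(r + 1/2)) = r^2 - 1/4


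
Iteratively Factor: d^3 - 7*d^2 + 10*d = (d - 5)*(d^2 - 2*d) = d*(d - 5)*(d - 2)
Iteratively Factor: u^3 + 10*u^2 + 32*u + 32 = (u + 2)*(u^2 + 8*u + 16) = (u + 2)*(u + 4)*(u + 4)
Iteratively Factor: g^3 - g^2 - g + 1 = (g - 1)*(g^2 - 1) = (g - 1)*(g + 1)*(g - 1)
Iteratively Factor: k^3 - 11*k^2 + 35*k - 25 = (k - 5)*(k^2 - 6*k + 5) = (k - 5)*(k - 1)*(k - 5)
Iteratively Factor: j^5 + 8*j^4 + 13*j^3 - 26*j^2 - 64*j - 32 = (j + 4)*(j^4 + 4*j^3 - 3*j^2 - 14*j - 8) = (j - 2)*(j + 4)*(j^3 + 6*j^2 + 9*j + 4) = (j - 2)*(j + 1)*(j + 4)*(j^2 + 5*j + 4) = (j - 2)*(j + 1)^2*(j + 4)*(j + 4)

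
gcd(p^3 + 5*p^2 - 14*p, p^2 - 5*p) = p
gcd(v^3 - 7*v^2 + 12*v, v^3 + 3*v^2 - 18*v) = v^2 - 3*v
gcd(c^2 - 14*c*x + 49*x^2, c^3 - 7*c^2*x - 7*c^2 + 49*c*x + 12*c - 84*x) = -c + 7*x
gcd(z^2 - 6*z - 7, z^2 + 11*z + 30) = 1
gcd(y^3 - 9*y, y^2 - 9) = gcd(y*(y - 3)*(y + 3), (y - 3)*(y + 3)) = y^2 - 9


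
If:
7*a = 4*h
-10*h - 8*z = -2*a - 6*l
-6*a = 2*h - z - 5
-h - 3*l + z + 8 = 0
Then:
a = 23/38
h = 161/152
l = 1169/456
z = 3/4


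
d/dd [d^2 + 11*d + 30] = 2*d + 11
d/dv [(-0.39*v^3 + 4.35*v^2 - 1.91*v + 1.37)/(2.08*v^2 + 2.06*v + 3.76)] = (-0.8112*v^4 - 1.6068*v^3 + 8.5346*v^2 + 27.0128*v - 10.0038)/(4.3264*v^4 + 8.5696*v^3 + 19.8852*v^2 + 15.4912*v + 14.1376)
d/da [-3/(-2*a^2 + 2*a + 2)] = 3*(1 - 2*a)/(2*(-a^2 + a + 1)^2)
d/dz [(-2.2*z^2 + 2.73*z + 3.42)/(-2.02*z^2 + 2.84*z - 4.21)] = (-0.7334*z^2 + 32.3408*z - 21.2061)/(4.0804*z^4 - 11.4736*z^3 + 25.074*z^2 - 23.9128*z + 17.7241)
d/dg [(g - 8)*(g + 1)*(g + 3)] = 3*g^2 - 8*g - 29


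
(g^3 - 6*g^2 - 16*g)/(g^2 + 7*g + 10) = g*(g - 8)/(g + 5)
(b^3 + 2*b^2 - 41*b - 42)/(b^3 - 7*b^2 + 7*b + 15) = (b^2 + b - 42)/(b^2 - 8*b + 15)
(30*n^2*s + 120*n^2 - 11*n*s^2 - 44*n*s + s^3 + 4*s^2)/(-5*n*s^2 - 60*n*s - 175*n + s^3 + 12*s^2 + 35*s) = (-6*n*s - 24*n + s^2 + 4*s)/(s^2 + 12*s + 35)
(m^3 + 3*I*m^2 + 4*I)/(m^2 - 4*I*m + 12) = (m^2 + I*m + 2)/(m - 6*I)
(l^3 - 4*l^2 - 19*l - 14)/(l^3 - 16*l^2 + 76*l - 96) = (l^3 - 4*l^2 - 19*l - 14)/(l^3 - 16*l^2 + 76*l - 96)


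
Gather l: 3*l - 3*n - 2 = 3*l - 3*n - 2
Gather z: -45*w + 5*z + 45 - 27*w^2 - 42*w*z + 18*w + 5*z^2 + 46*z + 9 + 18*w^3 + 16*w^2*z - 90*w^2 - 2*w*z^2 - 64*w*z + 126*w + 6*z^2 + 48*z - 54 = 18*w^3 - 117*w^2 + 99*w + z^2*(11 - 2*w) + z*(16*w^2 - 106*w + 99)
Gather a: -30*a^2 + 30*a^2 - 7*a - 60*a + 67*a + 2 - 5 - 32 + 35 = 0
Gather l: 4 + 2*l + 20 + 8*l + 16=10*l + 40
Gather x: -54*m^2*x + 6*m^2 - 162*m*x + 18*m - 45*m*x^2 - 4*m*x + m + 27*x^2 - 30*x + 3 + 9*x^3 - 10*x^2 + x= 6*m^2 + 19*m + 9*x^3 + x^2*(17 - 45*m) + x*(-54*m^2 - 166*m - 29) + 3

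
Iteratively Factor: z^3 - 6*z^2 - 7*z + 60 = (z - 4)*(z^2 - 2*z - 15) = (z - 4)*(z + 3)*(z - 5)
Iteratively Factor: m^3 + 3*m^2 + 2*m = (m + 2)*(m^2 + m) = m*(m + 2)*(m + 1)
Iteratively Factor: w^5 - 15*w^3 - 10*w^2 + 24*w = (w - 1)*(w^4 + w^3 - 14*w^2 - 24*w) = (w - 4)*(w - 1)*(w^3 + 5*w^2 + 6*w) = (w - 4)*(w - 1)*(w + 2)*(w^2 + 3*w) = w*(w - 4)*(w - 1)*(w + 2)*(w + 3)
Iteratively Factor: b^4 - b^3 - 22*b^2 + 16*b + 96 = (b - 4)*(b^3 + 3*b^2 - 10*b - 24) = (b - 4)*(b + 4)*(b^2 - b - 6) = (b - 4)*(b + 2)*(b + 4)*(b - 3)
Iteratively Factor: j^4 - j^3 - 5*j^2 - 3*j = (j + 1)*(j^3 - 2*j^2 - 3*j) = (j - 3)*(j + 1)*(j^2 + j) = j*(j - 3)*(j + 1)*(j + 1)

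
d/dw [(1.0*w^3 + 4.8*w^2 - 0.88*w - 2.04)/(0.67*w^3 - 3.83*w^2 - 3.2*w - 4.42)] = (-7.046*w^4 - 5.2208*w^3 - 27.89*w^2 - 58.0584*w - 2.6384)/(0.4489*w^6 - 5.1322*w^5 + 10.3809*w^4 + 18.5892*w^3 + 44.0972*w^2 + 28.288*w + 19.5364)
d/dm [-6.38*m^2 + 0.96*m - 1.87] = 0.96 - 12.76*m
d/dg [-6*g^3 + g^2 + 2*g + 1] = -18*g^2 + 2*g + 2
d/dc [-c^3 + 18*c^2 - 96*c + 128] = -3*c^2 + 36*c - 96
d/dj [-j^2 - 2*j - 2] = -2*j - 2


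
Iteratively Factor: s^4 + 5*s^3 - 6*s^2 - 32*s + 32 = (s - 2)*(s^3 + 7*s^2 + 8*s - 16) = (s - 2)*(s + 4)*(s^2 + 3*s - 4) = (s - 2)*(s - 1)*(s + 4)*(s + 4)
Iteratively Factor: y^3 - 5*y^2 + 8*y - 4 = (y - 1)*(y^2 - 4*y + 4) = (y - 2)*(y - 1)*(y - 2)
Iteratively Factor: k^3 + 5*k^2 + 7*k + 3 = (k + 1)*(k^2 + 4*k + 3) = (k + 1)*(k + 3)*(k + 1)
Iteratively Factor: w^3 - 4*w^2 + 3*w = (w - 3)*(w^2 - w) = w*(w - 3)*(w - 1)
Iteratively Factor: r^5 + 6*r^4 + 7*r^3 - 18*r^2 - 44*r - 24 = (r + 2)*(r^4 + 4*r^3 - r^2 - 16*r - 12) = (r + 2)^2*(r^3 + 2*r^2 - 5*r - 6) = (r + 2)^2*(r + 3)*(r^2 - r - 2) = (r - 2)*(r + 2)^2*(r + 3)*(r + 1)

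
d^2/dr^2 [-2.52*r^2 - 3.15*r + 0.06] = -5.04000000000000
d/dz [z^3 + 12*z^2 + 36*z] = 3*z^2 + 24*z + 36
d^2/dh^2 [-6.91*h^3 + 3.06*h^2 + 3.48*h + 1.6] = 6.12 - 41.46*h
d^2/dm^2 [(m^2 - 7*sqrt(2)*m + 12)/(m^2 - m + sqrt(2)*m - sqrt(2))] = 2*((2*m - 1 + sqrt(2))^2*(m^2 - 7*sqrt(2)*m + 12) + (-m^2 + 7*sqrt(2)*m - (2*m - 7*sqrt(2))*(2*m - 1 + sqrt(2)) - 12)*(m^2 - m + sqrt(2)*m - sqrt(2)) + (m^2 - m + sqrt(2)*m - sqrt(2))^2)/(m^2 - m + sqrt(2)*m - sqrt(2))^3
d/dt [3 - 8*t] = -8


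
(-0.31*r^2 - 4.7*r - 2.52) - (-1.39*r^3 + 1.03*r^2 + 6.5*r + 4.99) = 1.39*r^3 - 1.34*r^2 - 11.2*r - 7.51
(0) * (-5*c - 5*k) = 0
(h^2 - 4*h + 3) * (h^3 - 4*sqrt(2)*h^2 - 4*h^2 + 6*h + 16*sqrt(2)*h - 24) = h^5 - 8*h^4 - 4*sqrt(2)*h^4 + 25*h^3 + 32*sqrt(2)*h^3 - 76*sqrt(2)*h^2 - 60*h^2 + 48*sqrt(2)*h + 114*h - 72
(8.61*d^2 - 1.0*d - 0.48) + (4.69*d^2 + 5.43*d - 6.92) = 13.3*d^2 + 4.43*d - 7.4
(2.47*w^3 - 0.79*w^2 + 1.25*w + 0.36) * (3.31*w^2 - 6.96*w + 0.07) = 8.1757*w^5 - 19.8061*w^4 + 9.8088*w^3 - 7.5637*w^2 - 2.4181*w + 0.0252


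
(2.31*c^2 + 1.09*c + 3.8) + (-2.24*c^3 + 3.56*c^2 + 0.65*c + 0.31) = -2.24*c^3 + 5.87*c^2 + 1.74*c + 4.11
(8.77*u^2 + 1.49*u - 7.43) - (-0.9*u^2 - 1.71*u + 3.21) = 9.67*u^2 + 3.2*u - 10.64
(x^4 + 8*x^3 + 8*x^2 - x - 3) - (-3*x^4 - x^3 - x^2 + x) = 4*x^4 + 9*x^3 + 9*x^2 - 2*x - 3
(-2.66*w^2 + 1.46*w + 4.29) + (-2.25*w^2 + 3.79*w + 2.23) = -4.91*w^2 + 5.25*w + 6.52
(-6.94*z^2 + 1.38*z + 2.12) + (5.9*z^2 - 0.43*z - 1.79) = -1.04*z^2 + 0.95*z + 0.33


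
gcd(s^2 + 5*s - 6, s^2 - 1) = s - 1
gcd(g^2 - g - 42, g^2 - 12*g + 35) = g - 7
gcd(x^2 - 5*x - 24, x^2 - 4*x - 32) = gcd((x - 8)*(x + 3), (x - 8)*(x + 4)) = x - 8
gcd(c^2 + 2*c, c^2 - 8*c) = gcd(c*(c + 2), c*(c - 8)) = c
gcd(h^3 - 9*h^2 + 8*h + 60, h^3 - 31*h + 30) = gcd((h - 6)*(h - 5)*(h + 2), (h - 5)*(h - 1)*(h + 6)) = h - 5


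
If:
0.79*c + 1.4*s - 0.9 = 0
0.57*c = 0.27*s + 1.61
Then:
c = 2.47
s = -0.75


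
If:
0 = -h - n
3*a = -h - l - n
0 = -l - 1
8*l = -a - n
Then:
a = 1/3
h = -23/3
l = -1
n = 23/3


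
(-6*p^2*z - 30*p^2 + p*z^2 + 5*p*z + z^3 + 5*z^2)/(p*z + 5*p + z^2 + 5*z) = (-6*p^2 + p*z + z^2)/(p + z)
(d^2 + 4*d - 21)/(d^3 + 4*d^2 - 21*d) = 1/d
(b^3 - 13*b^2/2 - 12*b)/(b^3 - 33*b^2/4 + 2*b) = 2*(2*b + 3)/(4*b - 1)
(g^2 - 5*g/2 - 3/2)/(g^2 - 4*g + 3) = (g + 1/2)/(g - 1)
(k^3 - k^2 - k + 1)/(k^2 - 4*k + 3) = (k^2 - 1)/(k - 3)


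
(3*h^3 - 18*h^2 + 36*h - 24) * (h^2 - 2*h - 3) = 3*h^5 - 24*h^4 + 63*h^3 - 42*h^2 - 60*h + 72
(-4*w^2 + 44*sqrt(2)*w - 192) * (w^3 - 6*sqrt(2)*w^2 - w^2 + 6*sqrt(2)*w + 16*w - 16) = -4*w^5 + 4*w^4 + 68*sqrt(2)*w^4 - 784*w^3 - 68*sqrt(2)*w^3 + 784*w^2 + 1856*sqrt(2)*w^2 - 3072*w - 1856*sqrt(2)*w + 3072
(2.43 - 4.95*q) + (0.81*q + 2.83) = 5.26 - 4.14*q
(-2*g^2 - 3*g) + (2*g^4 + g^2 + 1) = 2*g^4 - g^2 - 3*g + 1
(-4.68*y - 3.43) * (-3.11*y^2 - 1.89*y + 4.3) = 14.5548*y^3 + 19.5125*y^2 - 13.6413*y - 14.749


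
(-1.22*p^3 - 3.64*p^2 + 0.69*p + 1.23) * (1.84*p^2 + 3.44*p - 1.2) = -2.2448*p^5 - 10.8944*p^4 - 9.788*p^3 + 9.0048*p^2 + 3.4032*p - 1.476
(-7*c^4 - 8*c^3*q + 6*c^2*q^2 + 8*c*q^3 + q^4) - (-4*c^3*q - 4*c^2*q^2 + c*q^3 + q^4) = -7*c^4 - 4*c^3*q + 10*c^2*q^2 + 7*c*q^3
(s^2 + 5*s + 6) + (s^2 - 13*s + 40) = 2*s^2 - 8*s + 46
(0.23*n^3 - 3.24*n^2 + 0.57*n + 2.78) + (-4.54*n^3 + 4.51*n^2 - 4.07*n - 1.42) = -4.31*n^3 + 1.27*n^2 - 3.5*n + 1.36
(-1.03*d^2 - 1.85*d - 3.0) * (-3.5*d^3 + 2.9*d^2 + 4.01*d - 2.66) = 3.605*d^5 + 3.488*d^4 + 1.0047*d^3 - 13.3787*d^2 - 7.109*d + 7.98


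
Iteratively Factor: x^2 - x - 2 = (x + 1)*(x - 2)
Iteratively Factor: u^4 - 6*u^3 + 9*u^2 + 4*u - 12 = (u - 2)*(u^3 - 4*u^2 + u + 6) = (u - 2)^2*(u^2 - 2*u - 3) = (u - 3)*(u - 2)^2*(u + 1)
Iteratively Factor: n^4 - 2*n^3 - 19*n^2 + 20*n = (n)*(n^3 - 2*n^2 - 19*n + 20) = n*(n - 5)*(n^2 + 3*n - 4) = n*(n - 5)*(n + 4)*(n - 1)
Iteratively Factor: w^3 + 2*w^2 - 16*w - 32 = (w + 2)*(w^2 - 16) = (w - 4)*(w + 2)*(w + 4)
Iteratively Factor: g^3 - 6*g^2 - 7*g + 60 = (g - 4)*(g^2 - 2*g - 15) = (g - 5)*(g - 4)*(g + 3)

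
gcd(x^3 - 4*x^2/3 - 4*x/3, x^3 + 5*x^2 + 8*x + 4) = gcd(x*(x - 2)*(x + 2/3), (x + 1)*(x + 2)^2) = 1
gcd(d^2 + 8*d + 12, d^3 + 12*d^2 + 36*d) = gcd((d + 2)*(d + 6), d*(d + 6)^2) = d + 6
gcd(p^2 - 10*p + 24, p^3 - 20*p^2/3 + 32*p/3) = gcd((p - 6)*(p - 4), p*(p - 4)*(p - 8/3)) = p - 4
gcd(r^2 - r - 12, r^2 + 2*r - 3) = r + 3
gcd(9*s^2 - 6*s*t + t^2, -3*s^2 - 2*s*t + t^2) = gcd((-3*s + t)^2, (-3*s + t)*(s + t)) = 3*s - t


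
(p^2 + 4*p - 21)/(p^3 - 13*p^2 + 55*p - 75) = (p + 7)/(p^2 - 10*p + 25)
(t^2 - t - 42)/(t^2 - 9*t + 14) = (t + 6)/(t - 2)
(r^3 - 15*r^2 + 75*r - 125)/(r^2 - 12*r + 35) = (r^2 - 10*r + 25)/(r - 7)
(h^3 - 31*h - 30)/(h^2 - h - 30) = h + 1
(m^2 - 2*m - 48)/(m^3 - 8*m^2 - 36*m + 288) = 1/(m - 6)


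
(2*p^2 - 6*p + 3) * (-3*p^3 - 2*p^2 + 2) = -6*p^5 + 14*p^4 + 3*p^3 - 2*p^2 - 12*p + 6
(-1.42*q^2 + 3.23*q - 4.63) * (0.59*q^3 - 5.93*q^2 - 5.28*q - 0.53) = -0.8378*q^5 + 10.3263*q^4 - 14.388*q^3 + 11.1541*q^2 + 22.7345*q + 2.4539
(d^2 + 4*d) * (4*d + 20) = 4*d^3 + 36*d^2 + 80*d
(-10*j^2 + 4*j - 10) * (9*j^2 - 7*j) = -90*j^4 + 106*j^3 - 118*j^2 + 70*j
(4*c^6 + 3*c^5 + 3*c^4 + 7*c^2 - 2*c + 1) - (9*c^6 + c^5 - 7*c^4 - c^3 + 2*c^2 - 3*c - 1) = -5*c^6 + 2*c^5 + 10*c^4 + c^3 + 5*c^2 + c + 2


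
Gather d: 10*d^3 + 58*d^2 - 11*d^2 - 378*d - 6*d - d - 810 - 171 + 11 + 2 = 10*d^3 + 47*d^2 - 385*d - 968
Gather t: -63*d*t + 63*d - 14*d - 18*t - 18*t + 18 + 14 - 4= 49*d + t*(-63*d - 36) + 28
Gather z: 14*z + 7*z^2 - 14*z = 7*z^2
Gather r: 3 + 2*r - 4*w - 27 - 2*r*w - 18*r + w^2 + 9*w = r*(-2*w - 16) + w^2 + 5*w - 24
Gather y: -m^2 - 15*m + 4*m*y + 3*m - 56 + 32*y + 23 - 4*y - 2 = -m^2 - 12*m + y*(4*m + 28) - 35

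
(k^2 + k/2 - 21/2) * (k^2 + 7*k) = k^4 + 15*k^3/2 - 7*k^2 - 147*k/2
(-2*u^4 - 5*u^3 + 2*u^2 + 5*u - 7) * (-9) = 18*u^4 + 45*u^3 - 18*u^2 - 45*u + 63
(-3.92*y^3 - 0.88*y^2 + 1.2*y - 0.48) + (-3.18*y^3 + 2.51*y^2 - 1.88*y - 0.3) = -7.1*y^3 + 1.63*y^2 - 0.68*y - 0.78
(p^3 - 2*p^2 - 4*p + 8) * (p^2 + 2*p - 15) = p^5 - 23*p^3 + 30*p^2 + 76*p - 120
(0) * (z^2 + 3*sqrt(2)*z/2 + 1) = 0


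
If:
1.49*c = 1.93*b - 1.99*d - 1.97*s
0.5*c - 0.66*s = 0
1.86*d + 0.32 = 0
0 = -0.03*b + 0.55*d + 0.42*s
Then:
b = 0.33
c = 0.33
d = -0.17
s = 0.25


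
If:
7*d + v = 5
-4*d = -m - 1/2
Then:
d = 5/7 - v/7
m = 33/14 - 4*v/7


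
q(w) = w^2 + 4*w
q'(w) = 2*w + 4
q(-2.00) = -4.00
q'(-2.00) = 0.00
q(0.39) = 1.71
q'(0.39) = 4.78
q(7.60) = 88.16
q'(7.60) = 19.20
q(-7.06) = 21.60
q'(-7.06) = -10.12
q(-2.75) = -3.44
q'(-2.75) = -1.50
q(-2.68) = -3.54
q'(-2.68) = -1.36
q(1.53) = 8.46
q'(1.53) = 7.06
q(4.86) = 43.06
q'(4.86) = 13.72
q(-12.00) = 96.00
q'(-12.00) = -20.00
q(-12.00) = 96.00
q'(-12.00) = -20.00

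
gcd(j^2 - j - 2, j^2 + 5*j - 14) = j - 2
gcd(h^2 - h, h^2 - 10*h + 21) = 1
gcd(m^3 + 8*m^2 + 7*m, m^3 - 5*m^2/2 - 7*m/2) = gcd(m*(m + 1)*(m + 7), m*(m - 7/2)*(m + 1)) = m^2 + m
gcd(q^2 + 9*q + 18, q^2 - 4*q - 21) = q + 3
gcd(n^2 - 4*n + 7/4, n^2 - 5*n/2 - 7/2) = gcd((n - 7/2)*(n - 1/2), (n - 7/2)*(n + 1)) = n - 7/2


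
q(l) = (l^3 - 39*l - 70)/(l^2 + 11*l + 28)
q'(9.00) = 0.77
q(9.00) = 1.48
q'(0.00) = -0.41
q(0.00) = -2.50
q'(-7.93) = -53.43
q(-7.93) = -70.98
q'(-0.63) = -0.80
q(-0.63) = -2.13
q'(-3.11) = -11.34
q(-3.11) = 6.13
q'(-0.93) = -1.04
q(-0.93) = -1.85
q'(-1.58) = -1.84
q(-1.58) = -0.94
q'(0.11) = -0.36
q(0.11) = -2.54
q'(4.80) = 0.57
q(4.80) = -1.41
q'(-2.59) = -5.09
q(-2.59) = 2.19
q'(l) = (-2*l - 11)*(l^3 - 39*l - 70)/(l^2 + 11*l + 28)^2 + (3*l^2 - 39)/(l^2 + 11*l + 28) = (l^4 + 22*l^3 + 123*l^2 + 140*l - 322)/(l^4 + 22*l^3 + 177*l^2 + 616*l + 784)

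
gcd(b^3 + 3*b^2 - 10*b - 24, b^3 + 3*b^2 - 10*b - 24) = b^3 + 3*b^2 - 10*b - 24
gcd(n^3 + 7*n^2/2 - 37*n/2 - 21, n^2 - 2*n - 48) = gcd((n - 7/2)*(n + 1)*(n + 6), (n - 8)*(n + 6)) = n + 6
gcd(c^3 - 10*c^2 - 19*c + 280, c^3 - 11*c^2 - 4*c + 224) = c^2 - 15*c + 56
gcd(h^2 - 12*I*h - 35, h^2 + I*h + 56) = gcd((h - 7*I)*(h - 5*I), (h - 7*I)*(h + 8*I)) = h - 7*I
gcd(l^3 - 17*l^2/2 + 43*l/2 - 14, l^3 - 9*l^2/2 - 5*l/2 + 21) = l - 7/2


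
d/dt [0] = 0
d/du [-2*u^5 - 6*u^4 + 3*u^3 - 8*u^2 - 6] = u*(-10*u^3 - 24*u^2 + 9*u - 16)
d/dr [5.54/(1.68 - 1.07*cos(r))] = -5.9278*sin(r)/(1.07*cos(r) - 1.68)^2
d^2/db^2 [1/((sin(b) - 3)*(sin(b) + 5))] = (-4*sin(b)^4 - 6*sin(b)^3 - 58*sin(b)^2 - 18*sin(b) + 38)/((sin(b) - 3)^3*(sin(b) + 5)^3)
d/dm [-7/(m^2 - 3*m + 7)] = 7*(2*m - 3)/(m^2 - 3*m + 7)^2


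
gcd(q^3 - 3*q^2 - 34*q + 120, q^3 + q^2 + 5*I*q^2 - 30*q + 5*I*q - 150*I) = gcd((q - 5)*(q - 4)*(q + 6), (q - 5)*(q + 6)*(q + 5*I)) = q^2 + q - 30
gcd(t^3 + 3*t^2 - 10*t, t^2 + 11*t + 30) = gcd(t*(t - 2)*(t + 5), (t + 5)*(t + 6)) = t + 5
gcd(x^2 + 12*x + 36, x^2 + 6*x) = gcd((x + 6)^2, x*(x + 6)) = x + 6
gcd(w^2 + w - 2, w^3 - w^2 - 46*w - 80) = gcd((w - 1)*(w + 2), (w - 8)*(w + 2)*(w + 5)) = w + 2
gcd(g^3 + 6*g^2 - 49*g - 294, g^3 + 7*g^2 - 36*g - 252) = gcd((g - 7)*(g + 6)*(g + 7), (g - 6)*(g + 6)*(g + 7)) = g^2 + 13*g + 42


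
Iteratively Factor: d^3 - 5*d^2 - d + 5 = (d + 1)*(d^2 - 6*d + 5) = (d - 1)*(d + 1)*(d - 5)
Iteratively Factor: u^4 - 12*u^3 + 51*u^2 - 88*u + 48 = (u - 1)*(u^3 - 11*u^2 + 40*u - 48) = (u - 4)*(u - 1)*(u^2 - 7*u + 12) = (u - 4)*(u - 3)*(u - 1)*(u - 4)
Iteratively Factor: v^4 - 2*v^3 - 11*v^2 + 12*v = (v - 4)*(v^3 + 2*v^2 - 3*v) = (v - 4)*(v + 3)*(v^2 - v) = v*(v - 4)*(v + 3)*(v - 1)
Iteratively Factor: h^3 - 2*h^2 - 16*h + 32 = (h - 2)*(h^2 - 16) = (h - 4)*(h - 2)*(h + 4)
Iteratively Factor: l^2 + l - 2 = (l + 2)*(l - 1)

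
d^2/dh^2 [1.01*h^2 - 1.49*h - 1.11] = 2.02000000000000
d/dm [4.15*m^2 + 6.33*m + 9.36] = 8.3*m + 6.33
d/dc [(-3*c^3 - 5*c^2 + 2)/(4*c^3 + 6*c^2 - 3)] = c*(2*c^3 + 3*c + 6)/(16*c^6 + 48*c^5 + 36*c^4 - 24*c^3 - 36*c^2 + 9)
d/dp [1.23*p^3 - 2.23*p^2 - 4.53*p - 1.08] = 3.69*p^2 - 4.46*p - 4.53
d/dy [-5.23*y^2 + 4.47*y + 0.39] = 4.47 - 10.46*y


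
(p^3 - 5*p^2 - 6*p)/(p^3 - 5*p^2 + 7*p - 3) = p*(p^2 - 5*p - 6)/(p^3 - 5*p^2 + 7*p - 3)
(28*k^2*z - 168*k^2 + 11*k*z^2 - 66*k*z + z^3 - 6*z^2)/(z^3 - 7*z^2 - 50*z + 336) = (28*k^2 + 11*k*z + z^2)/(z^2 - z - 56)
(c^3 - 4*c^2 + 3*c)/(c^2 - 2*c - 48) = c*(-c^2 + 4*c - 3)/(-c^2 + 2*c + 48)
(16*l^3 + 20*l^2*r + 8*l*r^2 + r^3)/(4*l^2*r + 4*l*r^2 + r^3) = (4*l + r)/r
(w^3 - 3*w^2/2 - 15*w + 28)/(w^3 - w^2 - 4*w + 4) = (w^2 + w/2 - 14)/(w^2 + w - 2)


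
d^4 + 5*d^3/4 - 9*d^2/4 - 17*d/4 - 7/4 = (d - 7/4)*(d + 1)^3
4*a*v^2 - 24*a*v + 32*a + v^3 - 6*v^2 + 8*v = (4*a + v)*(v - 4)*(v - 2)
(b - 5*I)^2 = b^2 - 10*I*b - 25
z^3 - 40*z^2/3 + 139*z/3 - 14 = (z - 7)*(z - 6)*(z - 1/3)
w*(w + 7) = w^2 + 7*w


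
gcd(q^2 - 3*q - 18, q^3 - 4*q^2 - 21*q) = q + 3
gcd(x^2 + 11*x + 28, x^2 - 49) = x + 7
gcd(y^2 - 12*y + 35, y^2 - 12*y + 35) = y^2 - 12*y + 35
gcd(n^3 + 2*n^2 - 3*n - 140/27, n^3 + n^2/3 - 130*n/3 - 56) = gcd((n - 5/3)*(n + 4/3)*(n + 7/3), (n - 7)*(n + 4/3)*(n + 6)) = n + 4/3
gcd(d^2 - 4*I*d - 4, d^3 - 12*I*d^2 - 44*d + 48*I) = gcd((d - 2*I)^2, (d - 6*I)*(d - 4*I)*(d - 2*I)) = d - 2*I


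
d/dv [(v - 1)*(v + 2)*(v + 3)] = 3*v^2 + 8*v + 1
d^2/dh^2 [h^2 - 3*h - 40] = 2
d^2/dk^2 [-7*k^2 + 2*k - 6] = -14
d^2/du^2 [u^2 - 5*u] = 2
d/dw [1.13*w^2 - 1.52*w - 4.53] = 2.26*w - 1.52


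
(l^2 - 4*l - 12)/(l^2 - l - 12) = (-l^2 + 4*l + 12)/(-l^2 + l + 12)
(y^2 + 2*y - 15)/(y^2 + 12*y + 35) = (y - 3)/(y + 7)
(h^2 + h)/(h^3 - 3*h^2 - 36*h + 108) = h*(h + 1)/(h^3 - 3*h^2 - 36*h + 108)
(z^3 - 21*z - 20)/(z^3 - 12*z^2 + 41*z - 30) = (z^2 + 5*z + 4)/(z^2 - 7*z + 6)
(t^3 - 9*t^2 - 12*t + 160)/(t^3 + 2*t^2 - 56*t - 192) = (t - 5)/(t + 6)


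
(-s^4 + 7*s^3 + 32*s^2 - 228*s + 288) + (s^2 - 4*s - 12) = -s^4 + 7*s^3 + 33*s^2 - 232*s + 276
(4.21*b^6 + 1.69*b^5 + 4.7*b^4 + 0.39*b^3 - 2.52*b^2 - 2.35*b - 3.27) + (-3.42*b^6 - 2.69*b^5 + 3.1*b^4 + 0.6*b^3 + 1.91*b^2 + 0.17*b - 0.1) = 0.79*b^6 - 1.0*b^5 + 7.8*b^4 + 0.99*b^3 - 0.61*b^2 - 2.18*b - 3.37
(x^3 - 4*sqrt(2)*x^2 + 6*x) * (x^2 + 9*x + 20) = x^5 - 4*sqrt(2)*x^4 + 9*x^4 - 36*sqrt(2)*x^3 + 26*x^3 - 80*sqrt(2)*x^2 + 54*x^2 + 120*x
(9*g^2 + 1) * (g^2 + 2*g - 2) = 9*g^4 + 18*g^3 - 17*g^2 + 2*g - 2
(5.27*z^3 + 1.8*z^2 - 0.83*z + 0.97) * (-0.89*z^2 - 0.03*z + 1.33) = -4.6903*z^5 - 1.7601*z^4 + 7.6938*z^3 + 1.5556*z^2 - 1.133*z + 1.2901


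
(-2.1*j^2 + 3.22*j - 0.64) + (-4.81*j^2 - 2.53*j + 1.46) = -6.91*j^2 + 0.69*j + 0.82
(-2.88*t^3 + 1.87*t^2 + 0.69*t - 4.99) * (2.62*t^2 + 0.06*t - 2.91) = -7.5456*t^5 + 4.7266*t^4 + 10.3008*t^3 - 18.4741*t^2 - 2.3073*t + 14.5209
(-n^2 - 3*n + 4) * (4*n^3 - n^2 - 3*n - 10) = -4*n^5 - 11*n^4 + 22*n^3 + 15*n^2 + 18*n - 40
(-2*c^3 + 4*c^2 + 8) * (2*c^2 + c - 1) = -4*c^5 + 6*c^4 + 6*c^3 + 12*c^2 + 8*c - 8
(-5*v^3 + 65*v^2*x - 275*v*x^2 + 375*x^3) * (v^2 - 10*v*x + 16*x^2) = -5*v^5 + 115*v^4*x - 1005*v^3*x^2 + 4165*v^2*x^3 - 8150*v*x^4 + 6000*x^5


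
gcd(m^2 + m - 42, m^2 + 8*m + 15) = 1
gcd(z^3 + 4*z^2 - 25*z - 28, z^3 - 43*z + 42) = z + 7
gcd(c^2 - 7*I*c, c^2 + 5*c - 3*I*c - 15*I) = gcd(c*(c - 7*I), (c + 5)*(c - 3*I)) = 1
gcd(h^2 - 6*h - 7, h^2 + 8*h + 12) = 1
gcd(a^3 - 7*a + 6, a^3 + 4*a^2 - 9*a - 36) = a + 3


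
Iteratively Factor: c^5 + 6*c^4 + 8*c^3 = (c)*(c^4 + 6*c^3 + 8*c^2) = c^2*(c^3 + 6*c^2 + 8*c) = c^3*(c^2 + 6*c + 8) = c^3*(c + 2)*(c + 4)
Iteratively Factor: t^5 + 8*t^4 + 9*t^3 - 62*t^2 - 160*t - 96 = (t + 4)*(t^4 + 4*t^3 - 7*t^2 - 34*t - 24) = (t + 1)*(t + 4)*(t^3 + 3*t^2 - 10*t - 24) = (t + 1)*(t + 2)*(t + 4)*(t^2 + t - 12) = (t - 3)*(t + 1)*(t + 2)*(t + 4)*(t + 4)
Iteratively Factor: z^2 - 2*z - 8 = (z - 4)*(z + 2)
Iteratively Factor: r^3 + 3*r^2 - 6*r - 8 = (r + 1)*(r^2 + 2*r - 8) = (r + 1)*(r + 4)*(r - 2)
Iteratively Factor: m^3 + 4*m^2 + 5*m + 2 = (m + 1)*(m^2 + 3*m + 2) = (m + 1)^2*(m + 2)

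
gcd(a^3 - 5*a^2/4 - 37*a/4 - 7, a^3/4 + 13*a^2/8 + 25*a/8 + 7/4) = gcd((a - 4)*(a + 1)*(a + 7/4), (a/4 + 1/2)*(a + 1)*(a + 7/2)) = a + 1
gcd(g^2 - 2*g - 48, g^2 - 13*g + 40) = g - 8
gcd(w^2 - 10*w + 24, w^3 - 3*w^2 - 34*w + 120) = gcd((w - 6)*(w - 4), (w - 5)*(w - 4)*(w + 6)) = w - 4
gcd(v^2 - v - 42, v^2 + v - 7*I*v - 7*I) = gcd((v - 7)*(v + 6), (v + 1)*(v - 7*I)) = 1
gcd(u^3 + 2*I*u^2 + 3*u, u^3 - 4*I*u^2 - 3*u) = u^2 - I*u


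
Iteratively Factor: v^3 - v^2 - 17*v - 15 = (v + 1)*(v^2 - 2*v - 15) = (v - 5)*(v + 1)*(v + 3)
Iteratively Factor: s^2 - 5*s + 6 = (s - 2)*(s - 3)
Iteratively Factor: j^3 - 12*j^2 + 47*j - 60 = (j - 3)*(j^2 - 9*j + 20) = (j - 4)*(j - 3)*(j - 5)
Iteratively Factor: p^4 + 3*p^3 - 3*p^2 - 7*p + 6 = (p + 3)*(p^3 - 3*p + 2) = (p + 2)*(p + 3)*(p^2 - 2*p + 1) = (p - 1)*(p + 2)*(p + 3)*(p - 1)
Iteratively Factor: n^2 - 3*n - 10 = (n + 2)*(n - 5)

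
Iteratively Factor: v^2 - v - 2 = (v + 1)*(v - 2)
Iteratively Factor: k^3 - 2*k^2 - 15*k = (k - 5)*(k^2 + 3*k) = k*(k - 5)*(k + 3)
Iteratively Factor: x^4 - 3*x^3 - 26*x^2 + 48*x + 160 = (x - 5)*(x^3 + 2*x^2 - 16*x - 32) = (x - 5)*(x + 2)*(x^2 - 16) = (x - 5)*(x + 2)*(x + 4)*(x - 4)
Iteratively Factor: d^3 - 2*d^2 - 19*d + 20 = (d - 5)*(d^2 + 3*d - 4) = (d - 5)*(d - 1)*(d + 4)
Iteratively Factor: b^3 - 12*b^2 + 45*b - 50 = (b - 5)*(b^2 - 7*b + 10) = (b - 5)^2*(b - 2)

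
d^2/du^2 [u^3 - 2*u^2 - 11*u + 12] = 6*u - 4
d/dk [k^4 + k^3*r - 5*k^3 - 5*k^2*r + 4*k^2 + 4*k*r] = 4*k^3 + 3*k^2*r - 15*k^2 - 10*k*r + 8*k + 4*r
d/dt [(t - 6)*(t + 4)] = 2*t - 2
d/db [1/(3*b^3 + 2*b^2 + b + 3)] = (-9*b^2 - 4*b - 1)/(3*b^3 + 2*b^2 + b + 3)^2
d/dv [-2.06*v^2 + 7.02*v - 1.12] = 7.02 - 4.12*v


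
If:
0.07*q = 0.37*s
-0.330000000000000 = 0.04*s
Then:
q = -43.61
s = -8.25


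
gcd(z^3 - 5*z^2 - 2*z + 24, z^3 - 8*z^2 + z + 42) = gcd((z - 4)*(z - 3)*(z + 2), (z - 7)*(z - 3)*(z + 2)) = z^2 - z - 6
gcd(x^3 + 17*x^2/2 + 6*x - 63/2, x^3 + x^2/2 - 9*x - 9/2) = x + 3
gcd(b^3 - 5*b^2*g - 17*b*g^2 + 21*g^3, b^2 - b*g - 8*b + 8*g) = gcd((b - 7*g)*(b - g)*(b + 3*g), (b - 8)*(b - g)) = b - g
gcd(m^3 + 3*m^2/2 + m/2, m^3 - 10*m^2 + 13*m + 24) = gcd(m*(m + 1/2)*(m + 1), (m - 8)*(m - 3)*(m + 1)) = m + 1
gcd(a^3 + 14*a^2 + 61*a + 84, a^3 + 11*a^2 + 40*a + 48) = a^2 + 7*a + 12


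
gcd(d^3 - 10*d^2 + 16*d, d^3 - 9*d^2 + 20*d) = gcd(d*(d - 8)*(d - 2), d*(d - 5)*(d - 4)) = d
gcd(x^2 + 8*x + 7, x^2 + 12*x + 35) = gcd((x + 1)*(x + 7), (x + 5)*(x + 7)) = x + 7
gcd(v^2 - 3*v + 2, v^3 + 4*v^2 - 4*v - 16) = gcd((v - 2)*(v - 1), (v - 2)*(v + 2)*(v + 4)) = v - 2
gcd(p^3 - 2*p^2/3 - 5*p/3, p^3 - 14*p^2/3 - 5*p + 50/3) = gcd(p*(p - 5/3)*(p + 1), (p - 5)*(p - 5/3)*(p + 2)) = p - 5/3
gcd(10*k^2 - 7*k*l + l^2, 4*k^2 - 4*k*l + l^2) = 2*k - l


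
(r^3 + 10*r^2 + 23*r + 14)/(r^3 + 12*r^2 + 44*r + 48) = (r^2 + 8*r + 7)/(r^2 + 10*r + 24)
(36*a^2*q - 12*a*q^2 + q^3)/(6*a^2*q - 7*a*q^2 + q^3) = (-6*a + q)/(-a + q)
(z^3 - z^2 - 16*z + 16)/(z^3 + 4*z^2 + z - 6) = (z^2 - 16)/(z^2 + 5*z + 6)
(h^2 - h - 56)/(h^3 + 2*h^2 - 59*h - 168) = 1/(h + 3)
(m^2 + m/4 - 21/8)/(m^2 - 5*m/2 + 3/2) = (m + 7/4)/(m - 1)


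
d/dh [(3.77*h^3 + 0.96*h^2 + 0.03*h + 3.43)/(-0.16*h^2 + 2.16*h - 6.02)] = (-0.6032*h^4 + 16.2864*h^3 - 66.0078*h^2 - 10.4608*h - 7.5894)/(0.0256*h^4 - 0.6912*h^3 + 6.592*h^2 - 26.0064*h + 36.2404)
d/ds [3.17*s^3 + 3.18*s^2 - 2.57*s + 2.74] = 9.51*s^2 + 6.36*s - 2.57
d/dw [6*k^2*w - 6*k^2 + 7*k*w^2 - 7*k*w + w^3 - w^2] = 6*k^2 + 14*k*w - 7*k + 3*w^2 - 2*w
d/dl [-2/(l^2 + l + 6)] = 2*(2*l + 1)/(l^2 + l + 6)^2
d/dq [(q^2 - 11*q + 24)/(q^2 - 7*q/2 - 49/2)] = 2*(15*q^2 - 194*q + 707)/(4*q^4 - 28*q^3 - 147*q^2 + 686*q + 2401)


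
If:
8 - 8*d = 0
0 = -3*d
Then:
No Solution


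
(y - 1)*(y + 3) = y^2 + 2*y - 3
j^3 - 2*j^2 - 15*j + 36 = (j - 3)^2*(j + 4)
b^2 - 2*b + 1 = (b - 1)^2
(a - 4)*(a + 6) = a^2 + 2*a - 24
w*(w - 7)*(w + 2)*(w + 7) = w^4 + 2*w^3 - 49*w^2 - 98*w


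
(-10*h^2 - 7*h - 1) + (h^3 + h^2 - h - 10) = h^3 - 9*h^2 - 8*h - 11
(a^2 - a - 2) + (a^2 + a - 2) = 2*a^2 - 4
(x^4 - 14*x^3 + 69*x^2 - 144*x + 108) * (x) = x^5 - 14*x^4 + 69*x^3 - 144*x^2 + 108*x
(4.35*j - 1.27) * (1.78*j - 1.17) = 7.743*j^2 - 7.3501*j + 1.4859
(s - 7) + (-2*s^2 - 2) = -2*s^2 + s - 9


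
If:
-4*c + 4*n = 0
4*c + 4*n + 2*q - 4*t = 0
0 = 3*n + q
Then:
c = 2*t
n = 2*t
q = -6*t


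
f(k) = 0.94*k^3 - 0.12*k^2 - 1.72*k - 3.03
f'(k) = 2.82*k^2 - 0.24*k - 1.72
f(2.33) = 4.20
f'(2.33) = 13.03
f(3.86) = 42.60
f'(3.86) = 39.37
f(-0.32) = -2.52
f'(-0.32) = -1.35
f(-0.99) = -2.36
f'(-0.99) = 1.28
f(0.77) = -4.00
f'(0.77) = -0.23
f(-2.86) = -21.08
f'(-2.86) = 22.03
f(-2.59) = -15.71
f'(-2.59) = 17.82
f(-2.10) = -8.65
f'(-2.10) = 11.22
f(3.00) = 16.11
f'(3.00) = 22.94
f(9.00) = 657.03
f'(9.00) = 224.54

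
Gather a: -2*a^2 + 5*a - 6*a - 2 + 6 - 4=-2*a^2 - a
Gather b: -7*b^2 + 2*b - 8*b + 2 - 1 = -7*b^2 - 6*b + 1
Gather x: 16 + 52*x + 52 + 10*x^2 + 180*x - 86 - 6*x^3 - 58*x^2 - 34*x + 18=-6*x^3 - 48*x^2 + 198*x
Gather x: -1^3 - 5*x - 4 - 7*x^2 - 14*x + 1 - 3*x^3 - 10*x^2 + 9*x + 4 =-3*x^3 - 17*x^2 - 10*x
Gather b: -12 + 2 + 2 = -8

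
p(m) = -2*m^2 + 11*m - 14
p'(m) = 11 - 4*m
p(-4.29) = -98.00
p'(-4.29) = 28.16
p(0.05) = -13.46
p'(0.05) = 10.80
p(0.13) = -12.60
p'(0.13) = 10.48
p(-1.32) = -32.00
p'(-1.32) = 16.28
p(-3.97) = -89.19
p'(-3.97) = 26.88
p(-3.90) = -87.32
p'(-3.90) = 26.60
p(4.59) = -5.65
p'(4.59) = -7.36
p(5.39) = -12.81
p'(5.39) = -10.56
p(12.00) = -170.00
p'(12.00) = -37.00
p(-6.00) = -152.00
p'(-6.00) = 35.00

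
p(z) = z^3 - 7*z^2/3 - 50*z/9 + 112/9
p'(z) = 3*z^2 - 14*z/3 - 50/9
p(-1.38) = 13.04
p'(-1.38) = 6.60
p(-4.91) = -134.90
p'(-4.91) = 89.68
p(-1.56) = 11.64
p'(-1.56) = 9.03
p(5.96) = 108.16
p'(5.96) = 73.20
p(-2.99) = -18.54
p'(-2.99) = 35.22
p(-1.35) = 13.23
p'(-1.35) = 6.21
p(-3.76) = -52.81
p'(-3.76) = 54.40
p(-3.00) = -18.89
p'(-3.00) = 35.44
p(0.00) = 12.44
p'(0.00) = -5.56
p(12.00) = 1337.78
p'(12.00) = 370.44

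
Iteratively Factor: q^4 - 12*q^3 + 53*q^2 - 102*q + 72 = (q - 4)*(q^3 - 8*q^2 + 21*q - 18) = (q - 4)*(q - 3)*(q^2 - 5*q + 6) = (q - 4)*(q - 3)*(q - 2)*(q - 3)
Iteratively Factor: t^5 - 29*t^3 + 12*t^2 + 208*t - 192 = (t + 4)*(t^4 - 4*t^3 - 13*t^2 + 64*t - 48) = (t - 1)*(t + 4)*(t^3 - 3*t^2 - 16*t + 48) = (t - 3)*(t - 1)*(t + 4)*(t^2 - 16) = (t - 4)*(t - 3)*(t - 1)*(t + 4)*(t + 4)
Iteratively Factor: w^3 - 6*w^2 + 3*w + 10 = (w + 1)*(w^2 - 7*w + 10) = (w - 2)*(w + 1)*(w - 5)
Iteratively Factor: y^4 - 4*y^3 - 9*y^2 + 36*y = (y)*(y^3 - 4*y^2 - 9*y + 36) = y*(y - 3)*(y^2 - y - 12) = y*(y - 4)*(y - 3)*(y + 3)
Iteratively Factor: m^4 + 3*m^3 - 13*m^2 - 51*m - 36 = (m + 3)*(m^3 - 13*m - 12) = (m + 1)*(m + 3)*(m^2 - m - 12) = (m + 1)*(m + 3)^2*(m - 4)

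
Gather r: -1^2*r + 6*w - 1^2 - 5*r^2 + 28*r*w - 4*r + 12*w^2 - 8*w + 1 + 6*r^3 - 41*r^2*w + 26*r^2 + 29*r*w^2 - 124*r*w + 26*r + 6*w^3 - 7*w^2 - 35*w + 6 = 6*r^3 + r^2*(21 - 41*w) + r*(29*w^2 - 96*w + 21) + 6*w^3 + 5*w^2 - 37*w + 6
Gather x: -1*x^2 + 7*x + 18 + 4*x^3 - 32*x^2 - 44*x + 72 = 4*x^3 - 33*x^2 - 37*x + 90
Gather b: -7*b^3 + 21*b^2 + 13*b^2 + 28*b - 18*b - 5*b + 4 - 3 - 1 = -7*b^3 + 34*b^2 + 5*b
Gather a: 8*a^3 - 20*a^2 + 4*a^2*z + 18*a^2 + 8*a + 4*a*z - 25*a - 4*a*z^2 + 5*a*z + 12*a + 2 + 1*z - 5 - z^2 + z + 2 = 8*a^3 + a^2*(4*z - 2) + a*(-4*z^2 + 9*z - 5) - z^2 + 2*z - 1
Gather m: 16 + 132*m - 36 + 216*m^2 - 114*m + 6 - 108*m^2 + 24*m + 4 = 108*m^2 + 42*m - 10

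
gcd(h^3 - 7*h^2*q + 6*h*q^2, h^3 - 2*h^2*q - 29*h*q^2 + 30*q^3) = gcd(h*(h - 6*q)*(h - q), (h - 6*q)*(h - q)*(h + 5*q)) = h^2 - 7*h*q + 6*q^2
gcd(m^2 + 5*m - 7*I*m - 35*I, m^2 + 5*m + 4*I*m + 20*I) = m + 5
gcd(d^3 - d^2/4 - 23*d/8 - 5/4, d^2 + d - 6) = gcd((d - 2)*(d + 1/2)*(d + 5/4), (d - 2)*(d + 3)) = d - 2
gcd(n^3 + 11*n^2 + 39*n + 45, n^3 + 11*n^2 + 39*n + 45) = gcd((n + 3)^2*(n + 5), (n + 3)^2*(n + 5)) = n^3 + 11*n^2 + 39*n + 45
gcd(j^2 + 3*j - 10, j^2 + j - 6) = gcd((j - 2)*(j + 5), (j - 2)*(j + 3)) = j - 2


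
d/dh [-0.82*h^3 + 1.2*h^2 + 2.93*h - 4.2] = -2.46*h^2 + 2.4*h + 2.93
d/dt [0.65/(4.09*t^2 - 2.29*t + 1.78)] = (1.4885 - 5.317*t)/(4.09*t^2 - 2.29*t + 1.78)^2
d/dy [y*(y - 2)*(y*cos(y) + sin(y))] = -y*(y - 2)*(y*sin(y) - 2*cos(y)) + y*(y*cos(y) + sin(y)) + (y - 2)*(y*cos(y) + sin(y))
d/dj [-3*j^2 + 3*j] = 3 - 6*j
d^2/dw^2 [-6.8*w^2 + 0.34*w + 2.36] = -13.6000000000000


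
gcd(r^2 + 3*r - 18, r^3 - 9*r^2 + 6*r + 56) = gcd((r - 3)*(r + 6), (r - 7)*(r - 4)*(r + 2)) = 1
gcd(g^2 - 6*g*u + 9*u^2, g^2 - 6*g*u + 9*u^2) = g^2 - 6*g*u + 9*u^2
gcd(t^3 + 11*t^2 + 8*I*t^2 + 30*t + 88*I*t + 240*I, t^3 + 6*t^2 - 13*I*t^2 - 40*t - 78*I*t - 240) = t + 6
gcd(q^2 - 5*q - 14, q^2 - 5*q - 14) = q^2 - 5*q - 14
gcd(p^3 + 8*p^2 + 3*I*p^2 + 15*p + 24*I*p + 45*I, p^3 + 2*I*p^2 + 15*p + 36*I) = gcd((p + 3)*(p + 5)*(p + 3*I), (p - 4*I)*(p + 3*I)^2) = p + 3*I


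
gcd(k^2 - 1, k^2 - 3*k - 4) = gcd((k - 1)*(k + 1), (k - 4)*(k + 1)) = k + 1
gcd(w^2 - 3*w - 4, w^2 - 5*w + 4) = w - 4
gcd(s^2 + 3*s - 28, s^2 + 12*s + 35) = s + 7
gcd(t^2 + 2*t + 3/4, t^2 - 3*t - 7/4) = t + 1/2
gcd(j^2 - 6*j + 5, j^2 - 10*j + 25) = j - 5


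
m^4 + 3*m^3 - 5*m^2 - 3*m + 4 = (m - 1)^2*(m + 1)*(m + 4)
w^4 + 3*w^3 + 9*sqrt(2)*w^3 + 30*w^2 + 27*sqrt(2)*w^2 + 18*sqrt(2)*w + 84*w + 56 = (w + 1)*(w + 2)*(w + 2*sqrt(2))*(w + 7*sqrt(2))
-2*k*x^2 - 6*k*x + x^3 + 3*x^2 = x*(-2*k + x)*(x + 3)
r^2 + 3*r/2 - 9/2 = (r - 3/2)*(r + 3)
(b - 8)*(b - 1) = b^2 - 9*b + 8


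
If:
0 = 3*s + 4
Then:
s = -4/3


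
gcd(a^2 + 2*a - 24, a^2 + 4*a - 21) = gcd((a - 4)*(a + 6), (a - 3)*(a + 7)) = 1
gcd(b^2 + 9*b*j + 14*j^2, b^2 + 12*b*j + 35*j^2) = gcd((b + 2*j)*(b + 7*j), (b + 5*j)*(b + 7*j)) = b + 7*j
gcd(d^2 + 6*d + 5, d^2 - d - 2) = d + 1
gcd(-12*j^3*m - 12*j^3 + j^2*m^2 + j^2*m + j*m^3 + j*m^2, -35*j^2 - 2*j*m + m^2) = 1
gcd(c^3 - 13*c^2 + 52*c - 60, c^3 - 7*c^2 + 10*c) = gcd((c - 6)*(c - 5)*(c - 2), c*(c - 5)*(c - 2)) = c^2 - 7*c + 10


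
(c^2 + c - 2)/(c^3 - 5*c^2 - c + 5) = (c + 2)/(c^2 - 4*c - 5)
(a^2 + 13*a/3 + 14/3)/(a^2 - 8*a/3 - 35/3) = (a + 2)/(a - 5)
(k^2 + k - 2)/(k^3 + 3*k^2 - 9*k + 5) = (k + 2)/(k^2 + 4*k - 5)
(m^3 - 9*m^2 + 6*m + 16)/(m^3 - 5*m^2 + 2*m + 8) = (m - 8)/(m - 4)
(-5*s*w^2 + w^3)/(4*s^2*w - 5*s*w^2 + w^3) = w*(-5*s + w)/(4*s^2 - 5*s*w + w^2)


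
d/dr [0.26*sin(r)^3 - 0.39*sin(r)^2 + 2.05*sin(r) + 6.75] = (0.78*sin(r)^2 - 0.78*sin(r) + 2.05)*cos(r)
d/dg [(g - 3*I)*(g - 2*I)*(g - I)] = 3*g^2 - 12*I*g - 11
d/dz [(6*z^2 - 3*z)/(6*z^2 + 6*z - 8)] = 3*(9*z^2 - 16*z + 4)/(2*(9*z^4 + 18*z^3 - 15*z^2 - 24*z + 16))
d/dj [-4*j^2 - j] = -8*j - 1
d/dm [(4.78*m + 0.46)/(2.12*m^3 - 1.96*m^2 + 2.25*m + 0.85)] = (-20.2672*m^3 + 6.4432*m^2 + 1.8032*m + 3.028)/(4.4944*m^6 - 8.3104*m^5 + 13.3816*m^4 - 5.216*m^3 + 1.7305*m^2 + 3.825*m + 0.7225)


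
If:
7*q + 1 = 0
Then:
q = -1/7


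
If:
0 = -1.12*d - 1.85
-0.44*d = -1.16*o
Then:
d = -1.65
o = -0.63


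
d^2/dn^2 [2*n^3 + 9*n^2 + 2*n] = 12*n + 18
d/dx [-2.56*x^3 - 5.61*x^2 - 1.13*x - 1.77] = -7.68*x^2 - 11.22*x - 1.13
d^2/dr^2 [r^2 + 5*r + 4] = 2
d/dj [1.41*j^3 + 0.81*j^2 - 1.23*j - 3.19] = 4.23*j^2 + 1.62*j - 1.23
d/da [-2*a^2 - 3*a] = -4*a - 3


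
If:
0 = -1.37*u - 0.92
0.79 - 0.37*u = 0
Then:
No Solution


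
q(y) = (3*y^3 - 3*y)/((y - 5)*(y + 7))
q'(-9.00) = -18.15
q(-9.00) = -77.14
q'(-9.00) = -18.15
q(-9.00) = -77.14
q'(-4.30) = -8.87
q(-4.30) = 8.99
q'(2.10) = -1.58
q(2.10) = -0.81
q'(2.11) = -1.60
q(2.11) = -0.83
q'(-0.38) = 0.05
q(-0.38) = -0.03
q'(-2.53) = -1.73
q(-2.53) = 1.22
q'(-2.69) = -2.03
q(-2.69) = 1.52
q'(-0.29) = 0.06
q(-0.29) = -0.02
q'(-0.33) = 0.06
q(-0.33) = -0.02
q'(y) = (9*y^2 - 3)/((y - 5)*(y + 7)) - (3*y^3 - 3*y)/((y - 5)*(y + 7)^2) - (3*y^3 - 3*y)/((y - 5)^2*(y + 7))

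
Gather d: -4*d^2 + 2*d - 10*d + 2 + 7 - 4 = -4*d^2 - 8*d + 5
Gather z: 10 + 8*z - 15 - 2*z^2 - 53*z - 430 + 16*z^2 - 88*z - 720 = 14*z^2 - 133*z - 1155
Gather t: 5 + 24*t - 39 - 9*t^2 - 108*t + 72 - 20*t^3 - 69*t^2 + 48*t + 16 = -20*t^3 - 78*t^2 - 36*t + 54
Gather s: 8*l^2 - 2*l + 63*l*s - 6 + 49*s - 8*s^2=8*l^2 - 2*l - 8*s^2 + s*(63*l + 49) - 6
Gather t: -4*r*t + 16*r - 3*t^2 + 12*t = 16*r - 3*t^2 + t*(12 - 4*r)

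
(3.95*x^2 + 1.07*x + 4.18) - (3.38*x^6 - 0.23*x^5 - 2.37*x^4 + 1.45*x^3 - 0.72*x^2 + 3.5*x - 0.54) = -3.38*x^6 + 0.23*x^5 + 2.37*x^4 - 1.45*x^3 + 4.67*x^2 - 2.43*x + 4.72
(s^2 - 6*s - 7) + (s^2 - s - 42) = 2*s^2 - 7*s - 49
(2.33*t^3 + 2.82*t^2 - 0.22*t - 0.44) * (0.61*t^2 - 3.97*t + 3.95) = 1.4213*t^5 - 7.5299*t^4 - 2.1261*t^3 + 11.744*t^2 + 0.8778*t - 1.738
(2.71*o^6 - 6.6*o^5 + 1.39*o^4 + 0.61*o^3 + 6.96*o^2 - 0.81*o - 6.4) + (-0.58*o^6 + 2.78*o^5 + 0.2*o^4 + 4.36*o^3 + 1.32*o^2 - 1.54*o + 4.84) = 2.13*o^6 - 3.82*o^5 + 1.59*o^4 + 4.97*o^3 + 8.28*o^2 - 2.35*o - 1.56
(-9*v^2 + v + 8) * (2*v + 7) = -18*v^3 - 61*v^2 + 23*v + 56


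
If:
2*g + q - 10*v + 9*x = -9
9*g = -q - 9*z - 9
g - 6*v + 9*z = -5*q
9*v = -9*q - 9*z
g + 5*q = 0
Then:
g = -225/238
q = 45/238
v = -27/238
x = -223/238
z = -9/119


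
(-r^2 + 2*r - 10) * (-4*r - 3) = 4*r^3 - 5*r^2 + 34*r + 30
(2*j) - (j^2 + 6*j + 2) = -j^2 - 4*j - 2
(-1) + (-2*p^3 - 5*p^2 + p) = -2*p^3 - 5*p^2 + p - 1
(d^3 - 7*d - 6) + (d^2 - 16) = d^3 + d^2 - 7*d - 22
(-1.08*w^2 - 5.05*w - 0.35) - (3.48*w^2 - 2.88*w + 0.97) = -4.56*w^2 - 2.17*w - 1.32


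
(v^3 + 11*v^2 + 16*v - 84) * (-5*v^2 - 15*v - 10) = -5*v^5 - 70*v^4 - 255*v^3 + 70*v^2 + 1100*v + 840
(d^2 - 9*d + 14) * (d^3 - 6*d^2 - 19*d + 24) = d^5 - 15*d^4 + 49*d^3 + 111*d^2 - 482*d + 336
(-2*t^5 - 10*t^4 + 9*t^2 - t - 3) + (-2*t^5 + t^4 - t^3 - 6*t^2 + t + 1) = -4*t^5 - 9*t^4 - t^3 + 3*t^2 - 2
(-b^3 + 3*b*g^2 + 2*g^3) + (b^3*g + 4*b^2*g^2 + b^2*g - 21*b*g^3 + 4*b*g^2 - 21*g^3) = b^3*g - b^3 + 4*b^2*g^2 + b^2*g - 21*b*g^3 + 7*b*g^2 - 19*g^3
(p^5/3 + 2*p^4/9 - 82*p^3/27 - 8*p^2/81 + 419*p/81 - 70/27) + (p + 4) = p^5/3 + 2*p^4/9 - 82*p^3/27 - 8*p^2/81 + 500*p/81 + 38/27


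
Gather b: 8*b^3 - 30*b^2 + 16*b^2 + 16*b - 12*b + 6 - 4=8*b^3 - 14*b^2 + 4*b + 2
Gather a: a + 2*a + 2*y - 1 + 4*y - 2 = 3*a + 6*y - 3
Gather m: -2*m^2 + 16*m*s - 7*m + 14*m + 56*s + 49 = -2*m^2 + m*(16*s + 7) + 56*s + 49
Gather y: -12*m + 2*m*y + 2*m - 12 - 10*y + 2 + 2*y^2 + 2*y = -10*m + 2*y^2 + y*(2*m - 8) - 10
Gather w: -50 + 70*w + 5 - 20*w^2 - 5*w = -20*w^2 + 65*w - 45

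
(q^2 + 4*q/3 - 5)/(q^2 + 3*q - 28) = (q^2 + 4*q/3 - 5)/(q^2 + 3*q - 28)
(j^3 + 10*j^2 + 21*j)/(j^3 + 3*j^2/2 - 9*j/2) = 2*(j + 7)/(2*j - 3)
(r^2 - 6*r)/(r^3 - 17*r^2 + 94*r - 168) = r/(r^2 - 11*r + 28)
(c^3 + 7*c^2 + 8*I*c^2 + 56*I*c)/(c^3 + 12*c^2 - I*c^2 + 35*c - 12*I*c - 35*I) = c*(c + 8*I)/(c^2 + c*(5 - I) - 5*I)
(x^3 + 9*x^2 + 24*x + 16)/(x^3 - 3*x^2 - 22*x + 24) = (x^2 + 5*x + 4)/(x^2 - 7*x + 6)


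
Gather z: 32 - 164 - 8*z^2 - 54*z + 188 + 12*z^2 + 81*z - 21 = 4*z^2 + 27*z + 35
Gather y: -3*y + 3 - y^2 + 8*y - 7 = -y^2 + 5*y - 4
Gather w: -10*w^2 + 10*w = -10*w^2 + 10*w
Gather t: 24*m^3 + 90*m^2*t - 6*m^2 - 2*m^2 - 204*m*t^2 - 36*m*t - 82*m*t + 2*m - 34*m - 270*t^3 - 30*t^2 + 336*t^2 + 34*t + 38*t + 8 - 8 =24*m^3 - 8*m^2 - 32*m - 270*t^3 + t^2*(306 - 204*m) + t*(90*m^2 - 118*m + 72)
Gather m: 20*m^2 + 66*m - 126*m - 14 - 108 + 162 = 20*m^2 - 60*m + 40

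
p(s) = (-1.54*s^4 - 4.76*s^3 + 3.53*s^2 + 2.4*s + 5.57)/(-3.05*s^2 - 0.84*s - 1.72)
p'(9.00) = 10.52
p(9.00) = 51.73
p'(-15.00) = -13.72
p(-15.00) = 90.52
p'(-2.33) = -0.87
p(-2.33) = -2.08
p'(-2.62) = -1.16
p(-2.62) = -1.79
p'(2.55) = 4.17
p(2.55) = 4.62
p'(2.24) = 3.91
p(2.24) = 3.36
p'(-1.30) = -0.06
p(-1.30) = -2.50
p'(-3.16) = -1.71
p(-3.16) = -1.01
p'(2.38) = 4.03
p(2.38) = 3.92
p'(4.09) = 5.62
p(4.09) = 12.14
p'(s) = (6.1*s + 0.84)*(-1.54*s^4 - 4.76*s^3 + 3.53*s^2 + 2.4*s + 5.57)/(-3.05*s^2 - 0.84*s - 1.72)^2 + (-6.16*s^3 - 14.28*s^2 + 7.06*s + 2.4)/(-3.05*s^2 - 0.84*s - 1.72)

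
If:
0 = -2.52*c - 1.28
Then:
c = -0.51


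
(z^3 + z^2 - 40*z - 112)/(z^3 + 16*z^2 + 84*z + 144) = (z^2 - 3*z - 28)/(z^2 + 12*z + 36)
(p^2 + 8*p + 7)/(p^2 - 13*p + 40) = (p^2 + 8*p + 7)/(p^2 - 13*p + 40)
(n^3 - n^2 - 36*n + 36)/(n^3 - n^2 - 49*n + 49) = (n^2 - 36)/(n^2 - 49)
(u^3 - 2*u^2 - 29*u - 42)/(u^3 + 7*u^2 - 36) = (u^2 - 5*u - 14)/(u^2 + 4*u - 12)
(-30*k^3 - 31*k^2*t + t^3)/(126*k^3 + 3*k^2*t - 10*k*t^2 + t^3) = (5*k^2 + 6*k*t + t^2)/(-21*k^2 - 4*k*t + t^2)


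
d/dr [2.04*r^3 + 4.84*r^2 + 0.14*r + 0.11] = 6.12*r^2 + 9.68*r + 0.14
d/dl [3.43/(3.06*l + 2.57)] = -10.4958/(3.06*l + 2.57)^2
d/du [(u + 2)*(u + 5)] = 2*u + 7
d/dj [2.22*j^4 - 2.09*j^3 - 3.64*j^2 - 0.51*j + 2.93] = 8.88*j^3 - 6.27*j^2 - 7.28*j - 0.51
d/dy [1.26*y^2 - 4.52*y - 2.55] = 2.52*y - 4.52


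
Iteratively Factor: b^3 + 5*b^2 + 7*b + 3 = (b + 3)*(b^2 + 2*b + 1) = (b + 1)*(b + 3)*(b + 1)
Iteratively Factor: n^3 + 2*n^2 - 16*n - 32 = (n + 2)*(n^2 - 16) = (n + 2)*(n + 4)*(n - 4)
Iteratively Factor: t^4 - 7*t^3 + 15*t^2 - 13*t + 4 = (t - 1)*(t^3 - 6*t^2 + 9*t - 4) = (t - 4)*(t - 1)*(t^2 - 2*t + 1) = (t - 4)*(t - 1)^2*(t - 1)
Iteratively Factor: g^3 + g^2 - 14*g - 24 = (g - 4)*(g^2 + 5*g + 6) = (g - 4)*(g + 3)*(g + 2)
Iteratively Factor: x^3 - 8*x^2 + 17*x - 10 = (x - 5)*(x^2 - 3*x + 2) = (x - 5)*(x - 1)*(x - 2)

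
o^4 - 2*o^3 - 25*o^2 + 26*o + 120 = (o - 5)*(o - 3)*(o + 2)*(o + 4)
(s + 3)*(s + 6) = s^2 + 9*s + 18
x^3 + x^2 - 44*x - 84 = (x - 7)*(x + 2)*(x + 6)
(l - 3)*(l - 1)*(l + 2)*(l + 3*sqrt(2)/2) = l^4 - 2*l^3 + 3*sqrt(2)*l^3/2 - 5*l^2 - 3*sqrt(2)*l^2 - 15*sqrt(2)*l/2 + 6*l + 9*sqrt(2)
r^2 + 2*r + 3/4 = (r + 1/2)*(r + 3/2)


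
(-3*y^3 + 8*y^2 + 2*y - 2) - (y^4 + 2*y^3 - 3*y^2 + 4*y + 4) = -y^4 - 5*y^3 + 11*y^2 - 2*y - 6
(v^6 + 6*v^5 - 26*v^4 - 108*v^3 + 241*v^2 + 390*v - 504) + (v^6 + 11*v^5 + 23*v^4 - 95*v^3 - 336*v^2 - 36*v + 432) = 2*v^6 + 17*v^5 - 3*v^4 - 203*v^3 - 95*v^2 + 354*v - 72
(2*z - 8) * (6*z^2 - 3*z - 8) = 12*z^3 - 54*z^2 + 8*z + 64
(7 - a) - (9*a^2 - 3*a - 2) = -9*a^2 + 2*a + 9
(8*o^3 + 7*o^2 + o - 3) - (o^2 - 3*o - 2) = 8*o^3 + 6*o^2 + 4*o - 1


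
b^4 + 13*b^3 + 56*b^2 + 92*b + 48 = (b + 1)*(b + 2)*(b + 4)*(b + 6)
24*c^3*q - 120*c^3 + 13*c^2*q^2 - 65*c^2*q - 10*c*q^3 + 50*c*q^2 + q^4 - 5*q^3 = (-8*c + q)*(-3*c + q)*(c + q)*(q - 5)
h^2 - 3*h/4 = h*(h - 3/4)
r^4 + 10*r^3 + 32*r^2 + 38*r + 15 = (r + 1)^2*(r + 3)*(r + 5)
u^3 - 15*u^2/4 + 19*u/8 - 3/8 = (u - 3)*(u - 1/2)*(u - 1/4)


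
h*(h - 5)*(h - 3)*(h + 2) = h^4 - 6*h^3 - h^2 + 30*h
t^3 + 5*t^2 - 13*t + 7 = (t - 1)^2*(t + 7)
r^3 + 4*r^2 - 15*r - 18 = (r - 3)*(r + 1)*(r + 6)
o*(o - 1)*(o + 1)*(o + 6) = o^4 + 6*o^3 - o^2 - 6*o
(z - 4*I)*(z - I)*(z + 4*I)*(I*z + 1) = I*z^4 + 2*z^3 + 15*I*z^2 + 32*z - 16*I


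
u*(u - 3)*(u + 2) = u^3 - u^2 - 6*u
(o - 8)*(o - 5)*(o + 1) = o^3 - 12*o^2 + 27*o + 40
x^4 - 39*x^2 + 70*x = x*(x - 5)*(x - 2)*(x + 7)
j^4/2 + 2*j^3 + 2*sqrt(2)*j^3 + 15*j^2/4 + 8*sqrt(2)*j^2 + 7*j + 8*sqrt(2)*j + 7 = (j/2 + 1)*(j + 2)*(j + sqrt(2)/2)*(j + 7*sqrt(2)/2)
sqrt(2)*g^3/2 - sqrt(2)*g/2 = g*(g - 1)*(sqrt(2)*g/2 + sqrt(2)/2)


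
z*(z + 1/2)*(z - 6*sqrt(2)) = z^3 - 6*sqrt(2)*z^2 + z^2/2 - 3*sqrt(2)*z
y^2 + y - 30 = (y - 5)*(y + 6)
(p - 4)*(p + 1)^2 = p^3 - 2*p^2 - 7*p - 4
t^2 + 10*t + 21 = (t + 3)*(t + 7)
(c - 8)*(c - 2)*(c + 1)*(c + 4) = c^4 - 5*c^3 - 30*c^2 + 40*c + 64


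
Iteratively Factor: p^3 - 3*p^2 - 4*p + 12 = (p + 2)*(p^2 - 5*p + 6) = (p - 3)*(p + 2)*(p - 2)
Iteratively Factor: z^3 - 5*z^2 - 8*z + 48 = (z + 3)*(z^2 - 8*z + 16) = (z - 4)*(z + 3)*(z - 4)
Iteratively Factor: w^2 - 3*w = (w - 3)*(w)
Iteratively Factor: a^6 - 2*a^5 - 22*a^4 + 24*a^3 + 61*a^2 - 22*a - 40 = (a - 2)*(a^5 - 22*a^3 - 20*a^2 + 21*a + 20) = (a - 2)*(a + 1)*(a^4 - a^3 - 21*a^2 + a + 20) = (a - 2)*(a + 1)^2*(a^3 - 2*a^2 - 19*a + 20) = (a - 2)*(a - 1)*(a + 1)^2*(a^2 - a - 20) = (a - 2)*(a - 1)*(a + 1)^2*(a + 4)*(a - 5)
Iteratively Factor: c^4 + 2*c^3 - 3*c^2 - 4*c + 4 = (c + 2)*(c^3 - 3*c + 2) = (c - 1)*(c + 2)*(c^2 + c - 2) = (c - 1)^2*(c + 2)*(c + 2)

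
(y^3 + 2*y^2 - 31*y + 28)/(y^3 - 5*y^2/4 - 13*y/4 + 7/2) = 4*(y^2 + 3*y - 28)/(4*y^2 - y - 14)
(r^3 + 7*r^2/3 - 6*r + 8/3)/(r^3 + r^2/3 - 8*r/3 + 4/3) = (r + 4)/(r + 2)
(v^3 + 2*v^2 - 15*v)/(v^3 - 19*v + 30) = v/(v - 2)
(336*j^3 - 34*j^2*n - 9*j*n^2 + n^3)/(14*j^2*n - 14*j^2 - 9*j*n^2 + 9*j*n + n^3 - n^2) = (48*j^2 + 2*j*n - n^2)/(2*j*n - 2*j - n^2 + n)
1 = 1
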